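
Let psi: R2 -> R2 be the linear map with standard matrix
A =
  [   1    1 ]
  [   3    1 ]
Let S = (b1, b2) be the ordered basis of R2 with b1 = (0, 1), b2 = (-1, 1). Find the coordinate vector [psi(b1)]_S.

Compute psi(b1) = A b1 = (1, 1) in standard coordinates.
Then write this in S-coordinates: solve for y in y_1 b1 + y_2 b2 = (1, 1).
This gives y = (2, -1), which is column 1 of [psi]_S.

(2, -1)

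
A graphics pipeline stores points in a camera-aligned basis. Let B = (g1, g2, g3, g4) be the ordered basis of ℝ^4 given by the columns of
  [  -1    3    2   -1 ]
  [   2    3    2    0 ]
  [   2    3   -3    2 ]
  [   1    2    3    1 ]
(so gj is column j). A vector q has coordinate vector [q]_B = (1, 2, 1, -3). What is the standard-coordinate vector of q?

By definition q = g1 + 2g2 + g3 - 3g4.
Summing componentwise gives (10, 10, -1, 5).

(10, 10, -1, 5)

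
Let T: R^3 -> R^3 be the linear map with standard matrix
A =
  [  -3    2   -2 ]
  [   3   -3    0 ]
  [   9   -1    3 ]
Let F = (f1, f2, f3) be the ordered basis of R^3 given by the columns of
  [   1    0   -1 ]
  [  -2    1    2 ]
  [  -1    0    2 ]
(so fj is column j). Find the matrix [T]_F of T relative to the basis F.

[[-2, 3, 1], [-1, 1, -3], [3, 1, -2]]

Let P have columns f1, ..., f3. Then [T]_F = P^(-1) A P.
Here det P = 1, so P^(-1) is integer; computing A P first and then P^(-1)(A P) gives [[-2, 3, 1], [-1, 1, -3], [3, 1, -2]].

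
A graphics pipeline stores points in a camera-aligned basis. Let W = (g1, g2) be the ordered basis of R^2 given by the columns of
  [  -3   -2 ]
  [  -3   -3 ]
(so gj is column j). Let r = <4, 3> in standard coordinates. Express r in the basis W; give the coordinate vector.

<-2, 1>

Write r = c_1 g1 + c_2 g2 and solve for the c_i.
System: -3c_1 - 2c_2 = 4, -3c_1 - 3c_2 = 3; solving gives c_1 = -2, c_2 = 1.
Check: -2g1 + g2 = <4, 3>.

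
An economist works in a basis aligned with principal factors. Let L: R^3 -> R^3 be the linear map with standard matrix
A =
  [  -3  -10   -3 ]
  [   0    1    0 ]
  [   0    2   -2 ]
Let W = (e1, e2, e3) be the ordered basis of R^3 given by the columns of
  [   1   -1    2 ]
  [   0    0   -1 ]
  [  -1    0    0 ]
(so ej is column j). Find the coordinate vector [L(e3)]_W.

<2, 0, 1>

Compute L(e3) = A e3 = <4, -1, -2> in standard coordinates.
Then write this in W-coordinates: solve for y in y_1 e1 + ... + y_3 e3 = <4, -1, -2>.
This gives y = <2, 0, 1>, which is column 3 of [L]_W.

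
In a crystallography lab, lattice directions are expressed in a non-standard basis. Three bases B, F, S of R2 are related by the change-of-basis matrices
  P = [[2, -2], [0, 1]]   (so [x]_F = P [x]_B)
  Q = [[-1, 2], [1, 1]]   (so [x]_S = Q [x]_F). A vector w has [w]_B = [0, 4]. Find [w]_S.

[16, -4]

Composing the changes, [w]_S = Q P [w]_B.
Q P = [[-2, 4], [2, -1]]; applying this to [0, 4] gives [16, -4].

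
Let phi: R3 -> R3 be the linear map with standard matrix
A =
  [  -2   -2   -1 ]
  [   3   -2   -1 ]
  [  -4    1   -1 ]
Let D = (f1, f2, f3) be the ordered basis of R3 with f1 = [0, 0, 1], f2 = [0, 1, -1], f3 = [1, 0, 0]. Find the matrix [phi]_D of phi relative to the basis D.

With P the matrix whose columns are f1, ..., f3, [phi]_D = P^(-1) A P.
Column by column: phi(f1) = A f1 = [-1, -1, -1]; its D-coordinates [-2, -1, -1] give column 1.
Continuing for each basis vector yields [phi]_D = [[-2, 1, -1], [-1, -1, 3], [-1, -1, -2]].

[[-2, 1, -1], [-1, -1, 3], [-1, -1, -2]]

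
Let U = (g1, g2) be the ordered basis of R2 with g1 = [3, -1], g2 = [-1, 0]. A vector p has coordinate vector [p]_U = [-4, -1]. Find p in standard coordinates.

By definition p = -4g1 - g2.
Summing componentwise gives [-11, 4].

[-11, 4]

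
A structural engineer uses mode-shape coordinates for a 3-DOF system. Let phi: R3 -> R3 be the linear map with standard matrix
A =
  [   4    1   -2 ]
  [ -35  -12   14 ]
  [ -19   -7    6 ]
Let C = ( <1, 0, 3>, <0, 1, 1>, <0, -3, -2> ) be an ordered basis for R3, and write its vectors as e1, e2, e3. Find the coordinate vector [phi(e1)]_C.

<-2, 1, -2>

Compute phi(e1) = A e1 = <-2, 7, -1> in standard coordinates.
Then write this in C-coordinates: solve for y in y_1 e1 + ... + y_3 e3 = <-2, 7, -1>.
This gives y = <-2, 1, -2>, which is column 1 of [phi]_C.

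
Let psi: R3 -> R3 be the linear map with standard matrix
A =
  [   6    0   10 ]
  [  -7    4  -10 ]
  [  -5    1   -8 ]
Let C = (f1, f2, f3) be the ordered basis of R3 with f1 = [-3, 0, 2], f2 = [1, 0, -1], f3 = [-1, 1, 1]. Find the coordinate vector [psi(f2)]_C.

[1, 2, 3]

Column 2 of [psi]_C is the C-coordinate vector of psi(f2).
In standard coordinates psi(f2) = A f2 = [-4, 3, 3].
Converting to C: [-4, 3, 3] = f1 + 2f2 + 3f3, so the coordinate vector is [1, 2, 3].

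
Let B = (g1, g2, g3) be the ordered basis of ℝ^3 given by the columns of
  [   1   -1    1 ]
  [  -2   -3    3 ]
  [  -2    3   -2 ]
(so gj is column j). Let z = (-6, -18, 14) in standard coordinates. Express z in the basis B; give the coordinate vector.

(0, 2, -4)

Write z = c_1 g1 + ... + c_3 g3 and solve for the c_i.
Solving this 3x3 system gives c = (0, 2, -4).
Check: 0·g1 + 2g2 - 4g3 = (-6, -18, 14).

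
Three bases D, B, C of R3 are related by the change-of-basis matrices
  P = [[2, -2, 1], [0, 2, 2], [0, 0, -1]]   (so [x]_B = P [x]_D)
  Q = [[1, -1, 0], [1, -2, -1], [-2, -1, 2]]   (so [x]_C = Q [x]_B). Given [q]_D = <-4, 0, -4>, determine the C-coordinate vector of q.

Apply P to get B-coordinates <-12, -8, 4>, then Q to get C-coordinates.
The result is [q]_C = <-4, 0, 40>.

<-4, 0, 40>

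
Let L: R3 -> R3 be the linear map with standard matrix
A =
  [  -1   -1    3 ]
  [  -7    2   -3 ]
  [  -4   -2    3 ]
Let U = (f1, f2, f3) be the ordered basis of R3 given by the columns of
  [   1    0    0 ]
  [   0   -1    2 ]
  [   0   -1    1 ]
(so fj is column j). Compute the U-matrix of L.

The j-th column of [L]_U is [L(fj)]_U.
L(f1) = A f1 = <-1, -7, -4> = -f1 + f2 - 3f3, so column 1 is <-1, 1, -3>.
Repeating for f2, f3 and assembling the columns gives [[-1, -2, 1], [1, 3, 3], [-3, 2, 2]].

[[-1, -2, 1], [1, 3, 3], [-3, 2, 2]]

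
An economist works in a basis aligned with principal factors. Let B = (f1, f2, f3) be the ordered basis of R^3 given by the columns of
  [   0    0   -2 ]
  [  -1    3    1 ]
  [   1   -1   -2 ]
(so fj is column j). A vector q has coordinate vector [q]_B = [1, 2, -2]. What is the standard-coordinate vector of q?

The coordinates say q = f1 + 2f2 - 2f3; adding the scaled basis vectors gives [4, 3, 3].

[4, 3, 3]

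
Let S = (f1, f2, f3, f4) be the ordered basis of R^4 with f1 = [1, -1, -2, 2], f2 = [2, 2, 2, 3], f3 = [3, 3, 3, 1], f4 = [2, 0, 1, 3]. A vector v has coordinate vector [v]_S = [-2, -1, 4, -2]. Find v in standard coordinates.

v = M [v]_S, where M has columns f1, ..., f4.
Carrying out the matrix-vector product, v = [4, 12, 12, -9].

[4, 12, 12, -9]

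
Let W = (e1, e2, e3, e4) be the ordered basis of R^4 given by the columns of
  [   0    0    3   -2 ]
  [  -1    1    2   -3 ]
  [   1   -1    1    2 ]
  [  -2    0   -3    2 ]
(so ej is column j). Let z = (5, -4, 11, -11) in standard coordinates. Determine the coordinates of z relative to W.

[z]_W is the unique c with M c = z, where M has columns e1, ..., e4.
Row-reducing the augmented matrix [M | z] gives c = (3, -1, 3, 2).
Check: 3e1 - e2 + 3e3 + 2e4 = (5, -4, 11, -11).

(3, -1, 3, 2)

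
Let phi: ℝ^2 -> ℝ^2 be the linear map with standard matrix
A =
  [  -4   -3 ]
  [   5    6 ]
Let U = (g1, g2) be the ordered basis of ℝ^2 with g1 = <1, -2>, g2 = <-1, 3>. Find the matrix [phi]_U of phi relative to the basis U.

[[-1, -2], [-3, 3]]

Let P have columns g1, g2. Then [phi]_U = P^(-1) A P.
Here det P = 1, so P^(-1) is integer; computing A P first and then P^(-1)(A P) gives [[-1, -2], [-3, 3]].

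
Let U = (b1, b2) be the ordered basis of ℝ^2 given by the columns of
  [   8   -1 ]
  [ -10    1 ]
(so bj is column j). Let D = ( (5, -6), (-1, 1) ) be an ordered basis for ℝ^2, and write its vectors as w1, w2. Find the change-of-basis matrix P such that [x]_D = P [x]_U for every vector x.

Take x = bj: its U-coordinates are the j-th standard unit vector, so P e_j — column j of P — equals [bj]_D.
b1 = 2w1 + 2w2, giving column 1 = (2, 2); repeating for each j gives P = [[2, 0], [2, 1]].

[[2, 0], [2, 1]]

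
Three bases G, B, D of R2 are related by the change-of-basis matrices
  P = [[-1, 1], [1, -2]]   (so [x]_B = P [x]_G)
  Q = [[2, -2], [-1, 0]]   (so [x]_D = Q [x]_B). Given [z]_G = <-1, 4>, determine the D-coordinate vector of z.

Composing the changes, [z]_D = Q P [z]_G.
Q P = [[-4, 6], [1, -1]]; applying this to <-1, 4> gives <28, -5>.

<28, -5>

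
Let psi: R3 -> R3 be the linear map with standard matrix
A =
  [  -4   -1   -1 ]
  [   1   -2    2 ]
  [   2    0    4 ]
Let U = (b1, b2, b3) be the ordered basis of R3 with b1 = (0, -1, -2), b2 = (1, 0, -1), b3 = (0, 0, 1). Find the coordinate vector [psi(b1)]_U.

(2, 3, -1)

Compute psi(b1) = A b1 = (3, -2, -8) in standard coordinates.
Then write this in U-coordinates: solve for y in y_1 b1 + ... + y_3 b3 = (3, -2, -8).
This gives y = (2, 3, -1), which is column 1 of [psi]_U.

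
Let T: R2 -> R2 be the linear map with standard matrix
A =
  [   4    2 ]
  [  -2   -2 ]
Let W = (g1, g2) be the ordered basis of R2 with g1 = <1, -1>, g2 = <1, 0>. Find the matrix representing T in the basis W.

With P the matrix whose columns are g1, g2, [T]_W = P^(-1) A P.
Column by column: T(g1) = A g1 = <2, 0>; its W-coordinates <0, 2> give column 1.
Continuing for each basis vector yields [T]_W = [[0, 2], [2, 2]].

[[0, 2], [2, 2]]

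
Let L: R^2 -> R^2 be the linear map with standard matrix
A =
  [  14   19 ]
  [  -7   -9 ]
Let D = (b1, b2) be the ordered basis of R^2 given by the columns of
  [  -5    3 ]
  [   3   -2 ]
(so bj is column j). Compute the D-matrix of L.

[[2, 1], [-1, 3]]

With P the matrix whose columns are b1, b2, [L]_D = P^(-1) A P.
Column by column: L(b1) = A b1 = <-13, 8>; its D-coordinates <2, -1> give column 1.
Continuing for each basis vector yields [L]_D = [[2, 1], [-1, 3]].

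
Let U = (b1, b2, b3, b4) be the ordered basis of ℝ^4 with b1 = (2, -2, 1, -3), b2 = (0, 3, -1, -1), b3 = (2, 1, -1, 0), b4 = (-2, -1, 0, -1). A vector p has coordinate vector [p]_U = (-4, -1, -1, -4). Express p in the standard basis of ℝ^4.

(-2, 8, -2, 17)

By definition p = -4b1 - b2 - b3 - 4b4.
Summing componentwise gives (-2, 8, -2, 17).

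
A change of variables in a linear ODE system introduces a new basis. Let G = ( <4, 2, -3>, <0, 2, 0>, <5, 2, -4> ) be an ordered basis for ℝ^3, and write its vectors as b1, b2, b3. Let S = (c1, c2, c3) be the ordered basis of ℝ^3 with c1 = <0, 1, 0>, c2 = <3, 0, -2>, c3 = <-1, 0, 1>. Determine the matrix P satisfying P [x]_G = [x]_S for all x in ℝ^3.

Take x = bj: its G-coordinates are the j-th standard unit vector, so P e_j — column j of P — equals [bj]_S.
b1 = 2c1 + c2 - c3, giving column 1 = <2, 1, -1>; repeating for each j gives P = [[2, 2, 2], [1, 0, 1], [-1, 0, -2]].

[[2, 2, 2], [1, 0, 1], [-1, 0, -2]]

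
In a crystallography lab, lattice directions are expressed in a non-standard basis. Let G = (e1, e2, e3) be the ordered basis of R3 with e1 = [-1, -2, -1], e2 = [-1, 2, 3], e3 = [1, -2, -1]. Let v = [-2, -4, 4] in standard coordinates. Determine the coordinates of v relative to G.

[v]_G is the unique c with M c = v, where M has columns e1, ..., e3.
Row-reducing the augmented matrix [M | v] gives c = (2, 3, 3).
Check: 2e1 + 3e2 + 3e3 = [-2, -4, 4].

[2, 3, 3]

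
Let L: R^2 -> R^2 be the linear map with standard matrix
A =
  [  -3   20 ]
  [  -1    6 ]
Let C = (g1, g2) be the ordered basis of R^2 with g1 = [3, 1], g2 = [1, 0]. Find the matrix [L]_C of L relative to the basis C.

[[3, -1], [2, 0]]

Let P have columns g1, g2. Then [L]_C = P^(-1) A P.
Here det P = -1, so P^(-1) is integer; computing A P first and then P^(-1)(A P) gives [[3, -1], [2, 0]].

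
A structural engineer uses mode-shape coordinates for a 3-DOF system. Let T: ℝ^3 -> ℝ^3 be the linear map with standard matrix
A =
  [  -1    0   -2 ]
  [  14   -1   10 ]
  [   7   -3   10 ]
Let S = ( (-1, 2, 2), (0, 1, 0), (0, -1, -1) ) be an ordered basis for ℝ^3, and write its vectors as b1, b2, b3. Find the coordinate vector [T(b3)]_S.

Column 3 of [T]_S is the S-coordinate vector of T(b3).
In standard coordinates T(b3) = A b3 = (2, -9, -7).
Converting to S: (2, -9, -7) = -2b1 - 2b2 + 3b3, so the coordinate vector is (-2, -2, 3).

(-2, -2, 3)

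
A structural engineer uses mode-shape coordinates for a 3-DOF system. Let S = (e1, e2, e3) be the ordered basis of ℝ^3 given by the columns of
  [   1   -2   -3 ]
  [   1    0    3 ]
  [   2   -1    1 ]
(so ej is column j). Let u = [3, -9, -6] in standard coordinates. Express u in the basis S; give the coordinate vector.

[u]_S is the unique c with M c = u, where M has columns e1, ..., e3.
Solving this 3x3 system gives c = (0, 3, -3).
Check: 0·e1 + 3e2 - 3e3 = [3, -9, -6].

[0, 3, -3]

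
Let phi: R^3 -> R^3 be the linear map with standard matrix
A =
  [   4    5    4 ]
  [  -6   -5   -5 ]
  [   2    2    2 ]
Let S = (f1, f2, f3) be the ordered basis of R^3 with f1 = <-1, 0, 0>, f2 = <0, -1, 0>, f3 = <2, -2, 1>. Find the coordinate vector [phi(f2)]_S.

<1, -1, -2>

Compute phi(f2) = A f2 = <-5, 5, -2> in standard coordinates.
Then write this in S-coordinates: solve for y in y_1 f1 + ... + y_3 f3 = <-5, 5, -2>.
This gives y = <1, -1, -2>, which is column 2 of [phi]_S.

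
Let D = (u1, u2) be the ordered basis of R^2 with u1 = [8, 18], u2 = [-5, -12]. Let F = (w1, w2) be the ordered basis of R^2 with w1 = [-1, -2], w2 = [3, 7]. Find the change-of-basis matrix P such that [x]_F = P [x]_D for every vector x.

[[-2, -1], [2, -2]]

Column j of P is [uj]_F, since P maps D-coordinates to F-coordinates.
Expressing u1 in F: u1 = -2w1 + 2w2, so column 1 of P is [-2, 2].
Doing the same for each uj gives P = [[-2, -1], [2, -2]].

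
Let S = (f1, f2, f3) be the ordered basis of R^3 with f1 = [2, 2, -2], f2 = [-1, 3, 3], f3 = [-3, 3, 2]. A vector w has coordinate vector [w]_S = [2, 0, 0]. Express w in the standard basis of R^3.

w = M [w]_S, where M has columns f1, ..., f3.
Carrying out the matrix-vector product, w = [4, 4, -4].

[4, 4, -4]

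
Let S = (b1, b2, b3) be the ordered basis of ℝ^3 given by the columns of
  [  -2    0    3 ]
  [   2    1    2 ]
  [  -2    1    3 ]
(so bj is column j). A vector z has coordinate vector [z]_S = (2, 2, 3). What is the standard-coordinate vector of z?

z = M [z]_S, where M has columns b1, ..., b3.
Carrying out the matrix-vector product, z = (5, 12, 7).

(5, 12, 7)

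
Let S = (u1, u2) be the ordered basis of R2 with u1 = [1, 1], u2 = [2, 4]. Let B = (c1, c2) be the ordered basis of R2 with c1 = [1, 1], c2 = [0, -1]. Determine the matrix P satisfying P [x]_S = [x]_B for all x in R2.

[[1, 2], [0, -2]]

Let M have columns uj and N have columns cj. Then for every x, N [x]_B = x = M [x]_S, so P = N^(-1) M.
Since det N = -1, N^(-1) has integer entries; multiplying gives P = [[1, 2], [0, -2]].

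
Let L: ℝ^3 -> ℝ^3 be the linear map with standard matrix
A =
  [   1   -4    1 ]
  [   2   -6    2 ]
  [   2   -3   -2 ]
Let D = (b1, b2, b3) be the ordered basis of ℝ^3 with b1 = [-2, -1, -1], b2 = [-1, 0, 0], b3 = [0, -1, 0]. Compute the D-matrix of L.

[[-1, 2, -3], [1, -3, 2], [1, 0, -3]]

Let P have columns b1, ..., b3. Then [L]_D = P^(-1) A P.
Here det P = -1, so P^(-1) is integer; computing A P first and then P^(-1)(A P) gives [[-1, 2, -3], [1, -3, 2], [1, 0, -3]].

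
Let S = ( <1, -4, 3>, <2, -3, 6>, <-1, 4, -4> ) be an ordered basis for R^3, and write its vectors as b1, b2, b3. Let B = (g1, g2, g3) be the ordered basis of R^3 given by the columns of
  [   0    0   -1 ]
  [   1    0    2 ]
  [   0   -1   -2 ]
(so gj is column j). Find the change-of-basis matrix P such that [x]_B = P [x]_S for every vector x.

[[-2, 1, 2], [-1, -2, 2], [-1, -2, 1]]

Take x = bj: its S-coordinates are the j-th standard unit vector, so P e_j — column j of P — equals [bj]_B.
b1 = -2g1 - g2 - g3, giving column 1 = <-2, -1, -1>; repeating for each j gives P = [[-2, 1, 2], [-1, -2, 2], [-1, -2, 1]].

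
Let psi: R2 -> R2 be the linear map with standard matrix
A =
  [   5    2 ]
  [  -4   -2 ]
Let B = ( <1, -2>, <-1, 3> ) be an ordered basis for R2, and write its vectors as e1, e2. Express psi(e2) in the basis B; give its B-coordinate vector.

Column 2 of [psi]_B is the B-coordinate vector of psi(e2).
In standard coordinates psi(e2) = A e2 = <1, -2>.
Converting to B: <1, -2> = e1 + 0·e2, so the coordinate vector is <1, 0>.

<1, 0>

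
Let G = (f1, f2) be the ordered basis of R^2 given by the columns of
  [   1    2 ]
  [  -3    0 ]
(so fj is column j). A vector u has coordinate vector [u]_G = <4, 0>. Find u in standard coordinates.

<4, -12>

By definition u = 4f1 + 0·f2.
Summing componentwise gives <4, -12>.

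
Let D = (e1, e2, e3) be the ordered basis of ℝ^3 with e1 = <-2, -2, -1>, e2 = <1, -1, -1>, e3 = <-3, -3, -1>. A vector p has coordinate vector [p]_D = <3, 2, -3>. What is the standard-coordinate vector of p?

<5, 1, -2>

p = M [p]_D, where M has columns e1, ..., e3.
Carrying out the matrix-vector product, p = <5, 1, -2>.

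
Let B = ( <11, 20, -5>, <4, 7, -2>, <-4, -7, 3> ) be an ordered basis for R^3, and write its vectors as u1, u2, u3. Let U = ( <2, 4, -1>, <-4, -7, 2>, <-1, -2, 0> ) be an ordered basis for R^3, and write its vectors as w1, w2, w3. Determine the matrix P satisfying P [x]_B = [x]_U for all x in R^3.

Let M have columns uj and N have columns wj. Then for every x, N [x]_U = x = M [x]_B, so P = N^(-1) M.
Since det N = -1, N^(-1) has integer entries; multiplying gives P = [[1, 0, -1], [-2, -1, 1], [-1, 0, -2]].

[[1, 0, -1], [-2, -1, 1], [-1, 0, -2]]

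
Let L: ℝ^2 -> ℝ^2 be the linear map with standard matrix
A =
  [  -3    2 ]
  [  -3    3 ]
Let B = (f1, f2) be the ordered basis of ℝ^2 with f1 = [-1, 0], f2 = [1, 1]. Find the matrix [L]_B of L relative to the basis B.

[[0, 1], [3, 0]]

Let P have columns f1, f2. Then [L]_B = P^(-1) A P.
Here det P = -1, so P^(-1) is integer; computing A P first and then P^(-1)(A P) gives [[0, 1], [3, 0]].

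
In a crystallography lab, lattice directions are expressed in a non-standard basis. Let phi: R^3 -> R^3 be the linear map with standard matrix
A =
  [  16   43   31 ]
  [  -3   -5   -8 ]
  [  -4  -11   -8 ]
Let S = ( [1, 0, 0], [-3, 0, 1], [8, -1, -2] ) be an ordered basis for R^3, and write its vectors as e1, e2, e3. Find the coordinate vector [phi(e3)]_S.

Compute phi(e3) = A e3 = [23, -3, -5] in standard coordinates.
Then write this in S-coordinates: solve for y in y_1 e1 + ... + y_3 e3 = [23, -3, -5].
This gives y = [2, 1, 3], which is column 3 of [phi]_S.

[2, 1, 3]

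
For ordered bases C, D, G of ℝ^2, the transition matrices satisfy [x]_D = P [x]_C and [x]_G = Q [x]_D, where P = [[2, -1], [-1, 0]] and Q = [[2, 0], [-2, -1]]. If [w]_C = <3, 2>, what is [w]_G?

Apply P to get D-coordinates <4, -3>, then Q to get G-coordinates.
The result is [w]_G = <8, -5>.

<8, -5>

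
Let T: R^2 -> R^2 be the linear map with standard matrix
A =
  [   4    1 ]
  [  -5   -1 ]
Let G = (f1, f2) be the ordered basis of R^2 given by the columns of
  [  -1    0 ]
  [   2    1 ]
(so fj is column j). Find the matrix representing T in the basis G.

[[2, -1], [-1, 1]]

With P the matrix whose columns are f1, f2, [T]_G = P^(-1) A P.
Column by column: T(f1) = A f1 = (-2, 3); its G-coordinates (2, -1) give column 1.
Continuing for each basis vector yields [T]_G = [[2, -1], [-1, 1]].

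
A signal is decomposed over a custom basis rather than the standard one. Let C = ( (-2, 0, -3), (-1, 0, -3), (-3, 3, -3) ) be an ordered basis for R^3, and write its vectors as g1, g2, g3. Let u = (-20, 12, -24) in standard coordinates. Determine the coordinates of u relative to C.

Write u = c_1 g1 + ... + c_3 g3 and solve for the c_i.
Solving this 3x3 system gives c = (4, 0, 4).
Check: 4g1 + 0·g2 + 4g3 = (-20, 12, -24).

(4, 0, 4)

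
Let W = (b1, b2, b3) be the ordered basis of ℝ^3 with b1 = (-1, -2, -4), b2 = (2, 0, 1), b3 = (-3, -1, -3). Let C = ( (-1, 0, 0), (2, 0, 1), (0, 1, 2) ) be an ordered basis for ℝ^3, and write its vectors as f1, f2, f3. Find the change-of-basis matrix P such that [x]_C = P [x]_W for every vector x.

[[1, 0, 1], [0, 1, -1], [-2, 0, -1]]

Column j of P is [bj]_C, since P maps W-coordinates to C-coordinates.
Expressing b1 in C: b1 = f1 + 0·f2 - 2f3, so column 1 of P is (1, 0, -2).
Doing the same for each bj gives P = [[1, 0, 1], [0, 1, -1], [-2, 0, -1]].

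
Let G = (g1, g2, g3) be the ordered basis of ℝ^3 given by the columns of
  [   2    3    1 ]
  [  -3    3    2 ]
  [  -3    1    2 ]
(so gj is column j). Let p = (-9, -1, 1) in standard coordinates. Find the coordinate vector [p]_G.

(-2, -1, -2)

Write p = c_1 g1 + ... + c_3 g3 and solve for the c_i.
Solving this 3x3 system gives c = (-2, -1, -2).
Check: -2g1 - g2 - 2g3 = (-9, -1, 1).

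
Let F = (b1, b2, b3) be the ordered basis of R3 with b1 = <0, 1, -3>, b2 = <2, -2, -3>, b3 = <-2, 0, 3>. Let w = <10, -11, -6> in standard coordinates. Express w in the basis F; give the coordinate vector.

<-3, 4, -1>

[w]_F is the unique c with M c = w, where M has columns b1, ..., b3.
Gaussian elimination on [M | w] yields c = (-3, 4, -1).
Check: -3b1 + 4b2 - b3 = <10, -11, -6>.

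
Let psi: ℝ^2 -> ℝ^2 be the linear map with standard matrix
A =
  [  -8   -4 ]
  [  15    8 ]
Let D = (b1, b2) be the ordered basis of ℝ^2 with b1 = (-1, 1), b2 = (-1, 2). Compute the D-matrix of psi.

The j-th column of [psi]_D is [psi(bj)]_D.
psi(b1) = A b1 = (4, -7) = -b1 - 3b2, so column 1 is (-1, -3).
Repeating for b2 and assembling the columns gives [[-1, -1], [-3, 1]].

[[-1, -1], [-3, 1]]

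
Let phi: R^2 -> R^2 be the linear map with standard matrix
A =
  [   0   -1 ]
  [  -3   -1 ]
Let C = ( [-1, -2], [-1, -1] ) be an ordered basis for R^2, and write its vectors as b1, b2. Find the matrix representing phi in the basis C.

[[-3, -3], [1, 2]]

The j-th column of [phi]_C is [phi(bj)]_C.
phi(b1) = A b1 = [2, 5] = -3b1 + b2, so column 1 is [-3, 1].
Repeating for b2 and assembling the columns gives [[-3, -3], [1, 2]].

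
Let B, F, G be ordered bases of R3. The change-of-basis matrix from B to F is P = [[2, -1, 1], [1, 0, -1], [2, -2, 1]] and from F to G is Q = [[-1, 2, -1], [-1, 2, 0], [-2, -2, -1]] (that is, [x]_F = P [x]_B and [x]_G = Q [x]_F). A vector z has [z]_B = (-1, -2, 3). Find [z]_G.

Apply P to get F-coordinates (3, -4, 5), then Q to get G-coordinates.
The result is [z]_G = (-16, -11, -3).

(-16, -11, -3)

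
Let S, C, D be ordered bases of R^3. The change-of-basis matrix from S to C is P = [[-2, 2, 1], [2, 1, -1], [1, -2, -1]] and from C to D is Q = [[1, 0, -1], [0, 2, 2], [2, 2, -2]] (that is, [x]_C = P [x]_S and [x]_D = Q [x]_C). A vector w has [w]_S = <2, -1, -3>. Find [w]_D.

First [w]_C = P [w]_S = <-9, 6, 7>.
Then [w]_D = Q [w]_C = <-16, 26, -20>.

<-16, 26, -20>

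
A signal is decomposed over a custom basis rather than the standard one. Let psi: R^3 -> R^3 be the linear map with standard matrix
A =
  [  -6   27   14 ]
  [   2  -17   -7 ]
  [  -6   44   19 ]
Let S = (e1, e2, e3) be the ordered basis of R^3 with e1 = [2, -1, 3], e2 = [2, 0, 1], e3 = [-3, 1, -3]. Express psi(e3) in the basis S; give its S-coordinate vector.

Compute psi(e3) = A e3 = [3, -2, 5] in standard coordinates.
Then write this in S-coordinates: solve for y in y_1 e1 + ... + y_3 e3 = [3, -2, 5].
This gives y = [1, -1, -1], which is column 3 of [psi]_S.

[1, -1, -1]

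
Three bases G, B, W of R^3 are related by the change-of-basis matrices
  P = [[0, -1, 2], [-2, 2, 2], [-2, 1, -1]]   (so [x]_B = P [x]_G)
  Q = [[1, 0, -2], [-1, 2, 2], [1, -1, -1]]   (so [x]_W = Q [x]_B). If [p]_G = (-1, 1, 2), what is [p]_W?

Apply P to get B-coordinates (3, 8, 1), then Q to get W-coordinates.
The result is [p]_W = (1, 15, -6).

(1, 15, -6)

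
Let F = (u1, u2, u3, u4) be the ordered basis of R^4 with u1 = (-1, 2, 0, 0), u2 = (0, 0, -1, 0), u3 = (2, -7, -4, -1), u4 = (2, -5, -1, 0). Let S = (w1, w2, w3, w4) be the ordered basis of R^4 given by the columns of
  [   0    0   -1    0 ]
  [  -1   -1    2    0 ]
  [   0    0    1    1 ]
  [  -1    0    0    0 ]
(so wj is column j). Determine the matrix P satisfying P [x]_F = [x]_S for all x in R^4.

Let M have columns uj and N have columns wj. Then for every x, N [x]_S = x = M [x]_F, so P = N^(-1) M.
Since det N = -1, N^(-1) has integer entries; multiplying gives P = [[0, 0, 1, 0], [0, 0, 2, 1], [1, 0, -2, -2], [-1, -1, -2, 1]].

[[0, 0, 1, 0], [0, 0, 2, 1], [1, 0, -2, -2], [-1, -1, -2, 1]]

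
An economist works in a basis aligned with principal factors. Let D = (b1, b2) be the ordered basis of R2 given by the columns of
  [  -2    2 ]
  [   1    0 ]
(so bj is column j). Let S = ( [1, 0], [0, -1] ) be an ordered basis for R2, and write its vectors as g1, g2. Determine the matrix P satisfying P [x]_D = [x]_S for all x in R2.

Take x = bj: its D-coordinates are the j-th standard unit vector, so P e_j — column j of P — equals [bj]_S.
b1 = -2g1 - g2, giving column 1 = [-2, -1]; repeating for each j gives P = [[-2, 2], [-1, 0]].

[[-2, 2], [-1, 0]]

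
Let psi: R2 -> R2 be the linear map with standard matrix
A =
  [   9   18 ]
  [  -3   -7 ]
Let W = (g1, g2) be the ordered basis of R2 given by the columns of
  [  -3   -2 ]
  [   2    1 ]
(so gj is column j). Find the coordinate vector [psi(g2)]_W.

<-2, 3>

Compute psi(g2) = A g2 = <0, -1> in standard coordinates.
Then write this in W-coordinates: solve for y in y_1 g1 + y_2 g2 = <0, -1>.
This gives y = <-2, 3>, which is column 2 of [psi]_W.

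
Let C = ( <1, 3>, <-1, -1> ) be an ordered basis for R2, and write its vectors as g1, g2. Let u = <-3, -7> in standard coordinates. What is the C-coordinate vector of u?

We seek scalars with c_1 g1 + c_2 g2 = u; equivalently solve M c = u where the columns of M are g1, g2.
System: c_1 - c_2 = -3, 3c_1 - c_2 = -7; solving gives c_1 = -2, c_2 = 1.
Check: -2g1 + g2 = <-3, -7>.

<-2, 1>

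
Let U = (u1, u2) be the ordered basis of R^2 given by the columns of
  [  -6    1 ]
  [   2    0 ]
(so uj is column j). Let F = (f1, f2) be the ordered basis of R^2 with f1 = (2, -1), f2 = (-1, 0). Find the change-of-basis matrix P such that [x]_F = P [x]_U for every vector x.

[[-2, 0], [2, -1]]

Let M have columns uj and N have columns fj. Then for every x, N [x]_F = x = M [x]_U, so P = N^(-1) M.
Since det N = -1, N^(-1) has integer entries; multiplying gives P = [[-2, 0], [2, -1]].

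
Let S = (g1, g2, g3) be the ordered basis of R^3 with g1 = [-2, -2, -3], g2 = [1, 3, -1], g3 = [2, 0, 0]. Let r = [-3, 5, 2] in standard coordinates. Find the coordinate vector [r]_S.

[-1, 1, -3]

[r]_S is the unique c with M c = r, where M has columns g1, ..., g3.
Solving this 3x3 system gives c = (-1, 1, -3).
Check: -g1 + g2 - 3g3 = [-3, 5, 2].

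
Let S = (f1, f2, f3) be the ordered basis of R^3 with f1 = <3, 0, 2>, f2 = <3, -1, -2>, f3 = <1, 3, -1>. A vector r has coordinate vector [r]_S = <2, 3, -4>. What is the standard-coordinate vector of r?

<11, -15, 2>

By definition r = 2f1 + 3f2 - 4f3.
Summing componentwise gives <11, -15, 2>.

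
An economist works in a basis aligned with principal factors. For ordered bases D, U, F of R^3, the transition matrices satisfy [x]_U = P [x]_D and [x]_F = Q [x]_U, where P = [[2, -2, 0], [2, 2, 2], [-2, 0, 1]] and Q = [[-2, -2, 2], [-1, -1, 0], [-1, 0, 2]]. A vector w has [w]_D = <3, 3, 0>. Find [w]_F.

Composing the changes, [w]_F = Q P [w]_D.
Q P = [[-12, 0, -2], [-4, 0, -2], [-6, 2, 2]]; applying this to <3, 3, 0> gives <-36, -12, -12>.

<-36, -12, -12>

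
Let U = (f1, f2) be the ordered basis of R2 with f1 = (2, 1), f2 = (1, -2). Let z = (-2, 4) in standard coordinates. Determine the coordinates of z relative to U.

(0, -2)

We seek scalars with c_1 f1 + c_2 f2 = z; equivalently solve M c = z where the columns of M are f1, f2.
System: 2c_1 + c_2 = -2, c_1 - 2c_2 = 4; solving gives c_1 = 0, c_2 = -2.
Check: 0·f1 - 2f2 = (-2, 4).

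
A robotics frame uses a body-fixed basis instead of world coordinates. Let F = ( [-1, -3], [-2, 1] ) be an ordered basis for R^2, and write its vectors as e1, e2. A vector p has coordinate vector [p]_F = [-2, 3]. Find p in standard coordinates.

p = M [p]_F, where M has columns e1, e2.
Carrying out the matrix-vector product, p = [-4, 9].

[-4, 9]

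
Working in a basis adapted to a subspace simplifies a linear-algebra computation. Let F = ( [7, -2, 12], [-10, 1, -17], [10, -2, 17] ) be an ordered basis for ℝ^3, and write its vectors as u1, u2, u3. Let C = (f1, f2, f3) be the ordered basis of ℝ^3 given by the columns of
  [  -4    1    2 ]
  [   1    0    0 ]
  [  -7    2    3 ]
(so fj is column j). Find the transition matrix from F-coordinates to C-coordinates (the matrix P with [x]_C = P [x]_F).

Let M have columns uj and N have columns fj. Then for every x, N [x]_C = x = M [x]_F, so P = N^(-1) M.
Since det N = 1, N^(-1) has integer entries; multiplying gives P = [[-2, 1, -2], [-1, -2, 0], [0, -2, 1]].

[[-2, 1, -2], [-1, -2, 0], [0, -2, 1]]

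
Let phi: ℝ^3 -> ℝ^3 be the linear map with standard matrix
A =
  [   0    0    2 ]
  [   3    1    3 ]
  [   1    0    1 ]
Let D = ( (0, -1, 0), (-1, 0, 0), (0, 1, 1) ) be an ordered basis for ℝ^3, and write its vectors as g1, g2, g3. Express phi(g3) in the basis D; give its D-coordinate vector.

(-3, -2, 1)

Compute phi(g3) = A g3 = (2, 4, 1) in standard coordinates.
Then write this in D-coordinates: solve for y in y_1 g1 + ... + y_3 g3 = (2, 4, 1).
This gives y = (-3, -2, 1), which is column 3 of [phi]_D.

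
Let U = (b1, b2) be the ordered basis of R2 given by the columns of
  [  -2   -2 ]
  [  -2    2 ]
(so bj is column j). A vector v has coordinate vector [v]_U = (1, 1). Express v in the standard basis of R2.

(-4, 0)

By definition v = b1 + b2.
Summing componentwise gives (-4, 0).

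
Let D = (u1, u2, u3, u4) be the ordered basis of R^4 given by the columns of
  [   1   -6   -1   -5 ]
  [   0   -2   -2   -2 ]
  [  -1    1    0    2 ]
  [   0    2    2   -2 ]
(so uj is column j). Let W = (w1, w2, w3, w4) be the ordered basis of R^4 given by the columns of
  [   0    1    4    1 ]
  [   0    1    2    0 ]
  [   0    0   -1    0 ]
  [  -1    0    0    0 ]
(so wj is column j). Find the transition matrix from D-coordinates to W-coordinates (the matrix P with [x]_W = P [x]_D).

Let M have columns uj and N have columns wj. Then for every x, N [x]_W = x = M [x]_D, so P = N^(-1) M.
Since det N = -1, N^(-1) has integer entries; multiplying gives P = [[0, -2, -2, 2], [-2, 0, -2, 2], [1, -1, 0, -2], [-1, -2, 1, 1]].

[[0, -2, -2, 2], [-2, 0, -2, 2], [1, -1, 0, -2], [-1, -2, 1, 1]]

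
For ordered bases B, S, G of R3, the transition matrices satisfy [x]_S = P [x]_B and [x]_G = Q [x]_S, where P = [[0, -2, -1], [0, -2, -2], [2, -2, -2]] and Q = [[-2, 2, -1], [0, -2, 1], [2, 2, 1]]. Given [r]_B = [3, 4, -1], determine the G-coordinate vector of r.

[2, 12, -26]

First [r]_S = P [r]_B = [-7, -6, 0].
Then [r]_G = Q [r]_S = [2, 12, -26].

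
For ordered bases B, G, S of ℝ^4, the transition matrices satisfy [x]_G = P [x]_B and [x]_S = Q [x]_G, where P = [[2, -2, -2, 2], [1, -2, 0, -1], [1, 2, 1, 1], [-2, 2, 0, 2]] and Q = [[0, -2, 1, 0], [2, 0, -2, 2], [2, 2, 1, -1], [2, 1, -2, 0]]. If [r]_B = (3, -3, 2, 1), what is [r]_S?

(-16, 0, 46, 28)

Apply P to get G-coordinates (10, 8, 0, -10), then Q to get S-coordinates.
The result is [r]_S = (-16, 0, 46, 28).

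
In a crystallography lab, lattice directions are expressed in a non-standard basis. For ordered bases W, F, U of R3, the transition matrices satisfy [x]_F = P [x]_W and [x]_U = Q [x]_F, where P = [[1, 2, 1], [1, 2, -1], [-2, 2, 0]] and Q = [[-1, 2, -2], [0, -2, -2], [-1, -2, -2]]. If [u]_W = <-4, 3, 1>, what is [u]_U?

First [u]_F = P [u]_W = <3, 1, 14>.
Then [u]_U = Q [u]_F = <-29, -30, -33>.

<-29, -30, -33>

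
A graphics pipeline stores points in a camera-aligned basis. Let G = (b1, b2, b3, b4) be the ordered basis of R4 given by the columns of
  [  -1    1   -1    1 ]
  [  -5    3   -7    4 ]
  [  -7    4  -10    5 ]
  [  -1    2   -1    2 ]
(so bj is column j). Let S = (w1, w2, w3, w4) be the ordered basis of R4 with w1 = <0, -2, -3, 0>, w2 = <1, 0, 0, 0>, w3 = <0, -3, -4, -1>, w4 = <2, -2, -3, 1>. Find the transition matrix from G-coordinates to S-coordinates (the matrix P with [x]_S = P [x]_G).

[[1, -1, 2, 1], [-1, -1, -1, 1], [1, -1, 1, -2], [0, 1, 0, 0]]

Let M have columns bj and N have columns wj. Then for every x, N [x]_S = x = M [x]_G, so P = N^(-1) M.
Since det N = 1, N^(-1) has integer entries; multiplying gives P = [[1, -1, 2, 1], [-1, -1, -1, 1], [1, -1, 1, -2], [0, 1, 0, 0]].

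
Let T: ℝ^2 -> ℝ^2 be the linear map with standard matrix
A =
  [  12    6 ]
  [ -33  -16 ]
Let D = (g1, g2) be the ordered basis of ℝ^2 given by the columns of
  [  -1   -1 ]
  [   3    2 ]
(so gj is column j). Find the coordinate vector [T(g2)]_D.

Compute T(g2) = A g2 = (0, 1) in standard coordinates.
Then write this in D-coordinates: solve for y in y_1 g1 + y_2 g2 = (0, 1).
This gives y = (1, -1), which is column 2 of [T]_D.

(1, -1)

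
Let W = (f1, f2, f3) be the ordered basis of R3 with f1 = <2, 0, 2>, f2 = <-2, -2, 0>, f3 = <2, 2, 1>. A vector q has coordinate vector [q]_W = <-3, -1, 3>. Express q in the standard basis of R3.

<2, 8, -3>

The coordinates say q = -3f1 - f2 + 3f3; adding the scaled basis vectors gives <2, 8, -3>.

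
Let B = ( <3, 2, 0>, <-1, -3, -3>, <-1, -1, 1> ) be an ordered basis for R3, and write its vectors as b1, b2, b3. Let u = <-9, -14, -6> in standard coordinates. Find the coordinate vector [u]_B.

<-1, 3, 3>

[u]_B is the unique c with M c = u, where M has columns b1, ..., b3.
Gaussian elimination on [M | u] yields c = (-1, 3, 3).
Check: -b1 + 3b2 + 3b3 = <-9, -14, -6>.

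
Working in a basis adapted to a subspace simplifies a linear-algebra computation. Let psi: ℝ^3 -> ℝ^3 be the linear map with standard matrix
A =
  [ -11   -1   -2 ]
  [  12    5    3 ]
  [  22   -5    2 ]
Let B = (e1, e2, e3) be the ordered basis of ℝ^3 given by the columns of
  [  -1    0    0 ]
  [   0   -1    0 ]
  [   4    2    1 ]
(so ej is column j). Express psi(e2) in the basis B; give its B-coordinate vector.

(3, -1, -1)

Compute psi(e2) = A e2 = (-3, 1, 9) in standard coordinates.
Then write this in B-coordinates: solve for y in y_1 e1 + ... + y_3 e3 = (-3, 1, 9).
This gives y = (3, -1, -1), which is column 2 of [psi]_B.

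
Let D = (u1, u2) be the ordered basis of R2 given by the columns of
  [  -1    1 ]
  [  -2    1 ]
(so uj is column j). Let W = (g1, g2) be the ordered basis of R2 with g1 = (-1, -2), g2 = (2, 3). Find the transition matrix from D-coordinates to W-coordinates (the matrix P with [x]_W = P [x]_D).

[[1, 1], [0, 1]]

Let M have columns uj and N have columns gj. Then for every x, N [x]_W = x = M [x]_D, so P = N^(-1) M.
Since det N = 1, N^(-1) has integer entries; multiplying gives P = [[1, 1], [0, 1]].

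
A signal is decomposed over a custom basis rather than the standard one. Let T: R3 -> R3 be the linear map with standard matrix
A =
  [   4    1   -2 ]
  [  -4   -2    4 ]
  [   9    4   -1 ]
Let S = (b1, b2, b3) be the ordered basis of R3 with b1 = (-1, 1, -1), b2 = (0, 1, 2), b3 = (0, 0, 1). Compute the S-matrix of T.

With P the matrix whose columns are b1, ..., b3, [T]_S = P^(-1) A P.
Column by column: T(b1) = A b1 = (-1, -2, -4); its S-coordinates (1, -3, 3) give column 1.
Continuing for each basis vector yields [T]_S = [[1, 3, 2], [-3, 3, 2], [3, -1, -3]].

[[1, 3, 2], [-3, 3, 2], [3, -1, -3]]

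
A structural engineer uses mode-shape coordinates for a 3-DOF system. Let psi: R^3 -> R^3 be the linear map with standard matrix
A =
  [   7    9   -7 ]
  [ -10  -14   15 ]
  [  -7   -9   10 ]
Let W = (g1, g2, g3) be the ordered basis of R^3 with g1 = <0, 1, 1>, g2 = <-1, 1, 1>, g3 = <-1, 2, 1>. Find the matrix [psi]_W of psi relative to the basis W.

[[3, 3, 3], [-2, 2, -2], [0, 3, -2]]

The j-th column of [psi]_W is [psi(gj)]_W.
psi(g1) = A g1 = <2, 1, 1> = 3g1 - 2g2 + 0·g3, so column 1 is <3, -2, 0>.
Repeating for g2, g3 and assembling the columns gives [[3, 3, 3], [-2, 2, -2], [0, 3, -2]].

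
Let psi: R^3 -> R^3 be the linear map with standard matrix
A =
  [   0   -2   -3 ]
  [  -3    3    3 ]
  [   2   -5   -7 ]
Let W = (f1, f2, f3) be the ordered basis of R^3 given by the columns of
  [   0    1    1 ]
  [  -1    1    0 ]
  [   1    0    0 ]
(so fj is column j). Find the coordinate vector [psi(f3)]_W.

[2, -1, 1]

Column 3 of [psi]_W is the W-coordinate vector of psi(f3).
In standard coordinates psi(f3) = A f3 = [0, -3, 2].
Converting to W: [0, -3, 2] = 2f1 - f2 + f3, so the coordinate vector is [2, -1, 1].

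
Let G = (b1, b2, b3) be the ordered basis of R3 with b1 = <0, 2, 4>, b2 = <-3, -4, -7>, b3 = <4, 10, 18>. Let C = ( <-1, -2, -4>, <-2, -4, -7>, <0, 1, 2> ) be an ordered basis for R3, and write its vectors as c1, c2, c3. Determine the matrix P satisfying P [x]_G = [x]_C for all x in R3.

[[0, 1, 0], [0, 1, -2], [2, 2, 2]]

Let M have columns bj and N have columns cj. Then for every x, N [x]_C = x = M [x]_G, so P = N^(-1) M.
Since det N = 1, N^(-1) has integer entries; multiplying gives P = [[0, 1, 0], [0, 1, -2], [2, 2, 2]].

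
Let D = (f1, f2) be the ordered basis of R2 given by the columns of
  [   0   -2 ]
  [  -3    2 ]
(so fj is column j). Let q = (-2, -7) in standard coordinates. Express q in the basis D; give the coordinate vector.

(3, 1)

[q]_D is the unique c with M c = q, where M has columns f1, f2.
System: 0c_1 - 2c_2 = -2, -3c_1 + 2c_2 = -7; solving gives c_1 = 3, c_2 = 1.
Check: 3f1 + f2 = (-2, -7).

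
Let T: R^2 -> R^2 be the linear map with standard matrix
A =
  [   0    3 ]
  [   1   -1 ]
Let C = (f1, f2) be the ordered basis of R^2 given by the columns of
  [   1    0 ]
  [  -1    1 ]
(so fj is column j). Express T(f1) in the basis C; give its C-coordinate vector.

<-3, -1>

Compute T(f1) = A f1 = <-3, 2> in standard coordinates.
Then write this in C-coordinates: solve for y in y_1 f1 + y_2 f2 = <-3, 2>.
This gives y = <-3, -1>, which is column 1 of [T]_C.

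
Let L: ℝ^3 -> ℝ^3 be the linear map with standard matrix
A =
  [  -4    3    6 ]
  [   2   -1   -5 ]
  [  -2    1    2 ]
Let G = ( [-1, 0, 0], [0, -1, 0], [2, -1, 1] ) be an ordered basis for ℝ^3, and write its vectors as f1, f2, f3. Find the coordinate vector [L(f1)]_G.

[0, 0, 2]

Column 1 of [L]_G is the G-coordinate vector of L(f1).
In standard coordinates L(f1) = A f1 = [4, -2, 2].
Converting to G: [4, -2, 2] = 0·f1 + 0·f2 + 2f3, so the coordinate vector is [0, 0, 2].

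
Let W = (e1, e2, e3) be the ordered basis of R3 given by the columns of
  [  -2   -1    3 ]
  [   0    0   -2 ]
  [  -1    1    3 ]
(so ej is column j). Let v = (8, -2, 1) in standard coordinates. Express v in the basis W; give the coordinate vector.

(-1, -3, 1)

Write v = c_1 e1 + ... + c_3 e3 and solve for the c_i.
Solving this 3x3 system gives c = (-1, -3, 1).
Check: -e1 - 3e2 + e3 = (8, -2, 1).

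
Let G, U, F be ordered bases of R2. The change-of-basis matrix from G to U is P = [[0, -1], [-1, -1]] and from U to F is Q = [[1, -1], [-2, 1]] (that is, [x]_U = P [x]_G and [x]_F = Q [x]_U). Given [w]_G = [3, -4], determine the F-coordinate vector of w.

First [w]_U = P [w]_G = [4, 1].
Then [w]_F = Q [w]_U = [3, -7].

[3, -7]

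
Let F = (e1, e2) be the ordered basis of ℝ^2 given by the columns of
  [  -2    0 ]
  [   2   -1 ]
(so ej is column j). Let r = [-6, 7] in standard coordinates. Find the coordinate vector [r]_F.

[3, -1]

Write r = c_1 e1 + c_2 e2 and solve for the c_i.
System: -2c_1 + 0c_2 = -6, 2c_1 - c_2 = 7; solving gives c_1 = 3, c_2 = -1.
Check: 3e1 - e2 = [-6, 7].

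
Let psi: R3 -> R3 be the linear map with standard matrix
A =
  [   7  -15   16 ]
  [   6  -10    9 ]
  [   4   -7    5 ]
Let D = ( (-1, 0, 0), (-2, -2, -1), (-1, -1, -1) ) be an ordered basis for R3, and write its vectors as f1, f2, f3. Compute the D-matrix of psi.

[[1, -1, 3], [2, 2, 3], [2, -3, -1]]

With P the matrix whose columns are f1, ..., f3, [psi]_D = P^(-1) A P.
Column by column: psi(f1) = A f1 = (-7, -6, -4); its D-coordinates (1, 2, 2) give column 1.
Continuing for each basis vector yields [psi]_D = [[1, -1, 3], [2, 2, 3], [2, -3, -1]].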